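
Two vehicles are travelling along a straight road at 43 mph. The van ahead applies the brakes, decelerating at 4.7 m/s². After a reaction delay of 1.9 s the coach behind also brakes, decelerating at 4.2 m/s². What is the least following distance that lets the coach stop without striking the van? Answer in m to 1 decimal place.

Minimum gap ≈ 41.2 m

43 mph × 0.44704 = 19.2227 m/s.
Leader travels v²/(2a_L) = 369.512 / 9.400 = 39.310 m before stopping.
Follower covers v·t_r = 19.2227 × 1.9 = 36.523 m while reacting, then v²/(2a_F) = 369.512 / 8.400 = 43.990 m while braking, for a total of 36.523 + 43.990 = 80.513 m.
Since a_F ≤ a_L and the follower starts braking later, the follower is never slower than the leader, so the closest approach is when both have stopped.
Minimum gap = 80.513 − 39.310 = 41.203 m.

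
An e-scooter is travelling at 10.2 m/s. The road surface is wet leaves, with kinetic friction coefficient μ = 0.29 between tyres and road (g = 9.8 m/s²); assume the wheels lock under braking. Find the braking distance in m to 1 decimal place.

a = μg = 0.29 × 9.8 = 2.842 m/s².
Braking distance = v²/(2a) = 10.2000² / (2 × 2.842) = 104.040 / 5.684 = 18.304 m.

Braking distance ≈ 18.3 m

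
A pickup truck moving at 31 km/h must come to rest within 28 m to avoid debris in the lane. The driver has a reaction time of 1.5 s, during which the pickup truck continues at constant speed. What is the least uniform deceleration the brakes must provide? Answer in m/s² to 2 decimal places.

Required deceleration ≈ 2.46 m/s²

31 km/h ÷ 3.6 = 8.6111 m/s.
Distance covered during reaction = 8.6111 × 1.5 = 12.917 m.
Distance available for braking: 28 − 12.917 = 15.083 m.
v² = 2a·d ⇒ a = v²/(2d) = 8.6111² / (2 × 15.083) = 74.151 / 30.166 = 2.4581 m/s².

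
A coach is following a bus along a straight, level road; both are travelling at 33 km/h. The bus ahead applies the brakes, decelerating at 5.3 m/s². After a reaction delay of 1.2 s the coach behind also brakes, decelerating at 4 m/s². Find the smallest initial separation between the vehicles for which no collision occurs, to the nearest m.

Minimum gap ≈ 14 m

33 km/h ÷ 3.6 = 9.1667 m/s.
Leader travels v²/(2a_L) = 84.028 / 10.600 = 7.927 m before stopping.
Follower covers v·t_r = 9.1667 × 1.2 = 11.000 m while reacting, then v²/(2a_F) = 84.028 / 8.000 = 10.504 m while braking, for a total of 11.000 + 10.504 = 21.504 m.
Since a_F ≤ a_L and the follower starts braking later, the follower is never slower than the leader, so the closest approach is when both have stopped.
Minimum gap = 21.504 − 7.927 = 13.577 m.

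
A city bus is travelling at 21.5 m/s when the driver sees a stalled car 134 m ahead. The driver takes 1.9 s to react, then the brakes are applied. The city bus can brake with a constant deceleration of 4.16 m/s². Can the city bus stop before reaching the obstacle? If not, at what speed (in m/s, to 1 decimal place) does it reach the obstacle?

Yes — it stops about 37.6 m short of the obstacle, so it never reaches it

Reaction distance = 21.5000 × 1.9 = 40.850 m.
Braking distance = v²/(2a) = 462.250 / 8.320 = 55.559 m.
Total stopping distance = 40.850 + 55.559 = 96.409 m, vs 134 m available — it stops with 134 − 96.409 = 37.591 m to spare.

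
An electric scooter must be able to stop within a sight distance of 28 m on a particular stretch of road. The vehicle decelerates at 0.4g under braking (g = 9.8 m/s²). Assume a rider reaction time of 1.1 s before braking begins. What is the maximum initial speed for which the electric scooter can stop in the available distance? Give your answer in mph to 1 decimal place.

Maximum speed ≈ 24.9 mph

a = 0.4 × 9.8 = 3.920 m/s².
Stopping distance: v·t_r + v²/(2a) = 28 with t_r = 1.1 s and a = 3.920 m/s².
So v² + 8.624 v − 219.52 = 0.
Positive root: v = −a·t_r + √((a·t_r)² + 2a·d) = −4.312 + √(18.593 + 219.52) = 11.1189 m/s.
11.1189 m/s ÷ 0.44704 = 24.872 mph.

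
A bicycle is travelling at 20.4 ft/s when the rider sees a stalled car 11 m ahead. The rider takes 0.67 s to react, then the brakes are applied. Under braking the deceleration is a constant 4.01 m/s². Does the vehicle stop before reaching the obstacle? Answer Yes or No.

20.4 ft/s × 0.3048 = 6.2179 m/s.
Reaction distance = 6.2179 × 0.67 = 4.166 m.
Braking distance = v²/(2a) = 38.662 / 8.020 = 4.821 m.
Total stopping distance = 4.166 + 4.821 = 8.987 m, vs 11 m available — it stops with 11 − 8.987 = 2.013 m to spare.

Yes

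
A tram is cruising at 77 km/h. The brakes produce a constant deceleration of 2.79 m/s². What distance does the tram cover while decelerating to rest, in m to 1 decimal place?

77 km/h ÷ 3.6 = 21.3889 m/s.
Braking distance = v²/(2a) = 21.3889² / (2 × 2.790) = 457.485 / 5.580 = 81.987 m.

Braking distance ≈ 82.0 m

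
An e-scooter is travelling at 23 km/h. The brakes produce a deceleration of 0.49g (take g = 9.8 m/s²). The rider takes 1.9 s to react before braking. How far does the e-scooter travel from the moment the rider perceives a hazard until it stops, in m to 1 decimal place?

Total stopping distance ≈ 16.4 m

23 km/h ÷ 3.6 = 6.3889 m/s.
a = 0.49 × 9.8 = 4.802 m/s².
Reaction distance = v·t_r = 6.3889 × 1.9 = 12.139 m.
Braking distance = v²/(2a) = 6.3889² / (2 × 4.802) = 40.818 / 9.604 = 4.250 m.
Total = 12.139 + 4.250 = 16.389 m.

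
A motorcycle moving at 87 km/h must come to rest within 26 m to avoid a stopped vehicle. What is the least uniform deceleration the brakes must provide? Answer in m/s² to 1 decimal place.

87 km/h ÷ 3.6 = 24.1667 m/s.
v² = 2a·d ⇒ a = v²/(2d) = 24.1667² / (2 × 26.000) = 584.029 / 52.000 = 11.2313 m/s².

Required deceleration ≈ 11.2 m/s²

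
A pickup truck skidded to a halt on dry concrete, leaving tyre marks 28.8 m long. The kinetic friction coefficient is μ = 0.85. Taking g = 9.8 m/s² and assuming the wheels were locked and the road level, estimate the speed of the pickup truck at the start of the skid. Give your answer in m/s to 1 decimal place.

Initial speed ≈ 21.9 m/s

Deceleration a = μg = 0.85 × 9.8 = 8.330 m/s².
v = √(2a·d) = √(2 × 8.330 × 28.8) = √479.808 = 21.9045 m/s.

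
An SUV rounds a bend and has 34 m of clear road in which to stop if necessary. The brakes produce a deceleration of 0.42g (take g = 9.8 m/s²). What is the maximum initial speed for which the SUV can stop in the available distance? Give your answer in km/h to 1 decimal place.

a = 0.42 × 9.8 = 4.116 m/s².
v²/(2a) = d ⇒ v = √(2 × 4.116 × 34) = √279.89 = 16.7299 m/s.
16.7299 m/s × 3.6 = 60.228 km/h.

Maximum speed ≈ 60.2 km/h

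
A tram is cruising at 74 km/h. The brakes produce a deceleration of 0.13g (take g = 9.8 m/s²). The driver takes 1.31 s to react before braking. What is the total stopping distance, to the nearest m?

Total stopping distance ≈ 193 m

74 km/h ÷ 3.6 = 20.5556 m/s.
a = 0.13 × 9.8 = 1.274 m/s².
Reaction distance = v·t_r = 20.5556 × 1.31 = 26.928 m.
Braking distance = v²/(2a) = 20.5556² / (2 × 1.274) = 422.533 / 2.548 = 165.829 m.
Total = 26.928 + 165.829 = 192.757 m.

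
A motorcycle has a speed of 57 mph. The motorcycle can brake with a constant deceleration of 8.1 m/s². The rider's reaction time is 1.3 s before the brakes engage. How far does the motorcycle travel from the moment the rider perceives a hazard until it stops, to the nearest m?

Total stopping distance ≈ 73 m

57 mph × 0.44704 = 25.4813 m/s.
Reaction distance = v·t_r = 25.4813 × 1.3 = 33.126 m.
Braking distance = v²/(2a) = 25.4813² / (2 × 8.100) = 649.297 / 16.200 = 40.080 m.
Total = 33.126 + 40.080 = 73.206 m.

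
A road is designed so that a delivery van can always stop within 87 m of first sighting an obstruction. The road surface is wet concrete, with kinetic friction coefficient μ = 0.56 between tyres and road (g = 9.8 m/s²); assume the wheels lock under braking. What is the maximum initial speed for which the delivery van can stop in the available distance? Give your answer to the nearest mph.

a = μg = 0.56 × 9.8 = 5.488 m/s².
v²/(2a) = d ⇒ v = √(2 × 5.488 × 87) = √954.91 = 30.9016 m/s.
30.9016 m/s ÷ 0.44704 = 69.125 mph.

Maximum speed ≈ 69 mph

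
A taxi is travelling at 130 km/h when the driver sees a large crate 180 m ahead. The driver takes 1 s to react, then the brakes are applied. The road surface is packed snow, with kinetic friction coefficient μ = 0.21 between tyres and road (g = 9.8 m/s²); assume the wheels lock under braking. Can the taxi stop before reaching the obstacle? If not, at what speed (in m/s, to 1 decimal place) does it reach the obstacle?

No — it strikes the obstacle at 26.7 m/s

130 km/h ÷ 3.6 = 36.1111 m/s.
a = μg = 0.21 × 9.8 = 2.058 m/s².
Reaction distance = 36.1111 × 1 = 36.111 m.
Braking distance needed to stop: v²/(2a) = 1304.012 / 4.116 = 316.815 m, so total needed = 36.111 + 316.815 = 352.926 m > 180 m — it cannot stop.
Distance remaining when braking begins: 180 − 36.111 = 143.889 m.
v² = v₀² − 2a·d = 1304.012 − 2 × 2.058 × 143.889 = 711.765 m²/s².
v = √711.765 = 26.679 m/s.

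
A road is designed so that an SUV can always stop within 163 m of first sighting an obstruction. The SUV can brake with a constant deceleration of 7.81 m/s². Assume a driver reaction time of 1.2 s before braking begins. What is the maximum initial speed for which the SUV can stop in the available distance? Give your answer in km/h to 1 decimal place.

Stopping distance: v·t_r + v²/(2a) = 163 with t_r = 1.2 s and a = 7.810 m/s².
So v² + 18.744 v − 2546.06 = 0.
Positive root: v = −a·t_r + √((a·t_r)² + 2a·d) = −9.372 + √(87.834 + 2546.06) = 41.9495 m/s.
41.9495 m/s × 3.6 = 151.018 km/h.

Maximum speed ≈ 151.0 km/h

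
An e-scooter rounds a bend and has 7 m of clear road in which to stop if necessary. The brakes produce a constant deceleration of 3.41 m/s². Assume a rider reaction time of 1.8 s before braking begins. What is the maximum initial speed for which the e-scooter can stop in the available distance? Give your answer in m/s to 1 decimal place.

Stopping distance: v·t_r + v²/(2a) = 7 with t_r = 1.8 s and a = 3.410 m/s².
So v² + 12.276 v − 47.74 = 0.
Positive root: v = −a·t_r + √((a·t_r)² + 2a·d) = −6.138 + √(37.675 + 47.74) = 3.1040 m/s.

Maximum speed ≈ 3.1 m/s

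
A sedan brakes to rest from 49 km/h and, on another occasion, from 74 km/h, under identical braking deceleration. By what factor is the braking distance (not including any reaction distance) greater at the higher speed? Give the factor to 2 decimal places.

Braking distance d = v²/(2a), so with a fixed, d ∝ v².
Factor = (74/49)² = 1.5102² = 2.2807.

Factor ≈ 2.28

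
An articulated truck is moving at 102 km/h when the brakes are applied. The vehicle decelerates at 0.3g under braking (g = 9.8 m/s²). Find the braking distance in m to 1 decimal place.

Braking distance ≈ 136.5 m

102 km/h ÷ 3.6 = 28.3333 m/s.
a = 0.3 × 9.8 = 2.940 m/s².
Braking distance = v²/(2a) = 28.3333² / (2 × 2.940) = 802.776 / 5.880 = 136.527 m.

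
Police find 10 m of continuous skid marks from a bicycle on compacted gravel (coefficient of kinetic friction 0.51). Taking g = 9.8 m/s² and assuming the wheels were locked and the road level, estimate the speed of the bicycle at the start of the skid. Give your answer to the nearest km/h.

Initial speed ≈ 36 km/h

Deceleration a = μg = 0.51 × 9.8 = 4.998 m/s².
v = √(2a·d) = √(2 × 4.998 × 10) = √99.960 = 9.9980 m/s.
= 9.9980 × 3.6 = 35.993 km/h.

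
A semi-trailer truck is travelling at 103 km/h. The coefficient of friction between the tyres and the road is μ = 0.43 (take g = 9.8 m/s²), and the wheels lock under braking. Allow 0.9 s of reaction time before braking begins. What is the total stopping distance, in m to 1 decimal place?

103 km/h ÷ 3.6 = 28.6111 m/s.
a = μg = 0.43 × 9.8 = 4.214 m/s².
Reaction distance = v·t_r = 28.6111 × 0.9 = 25.750 m.
Braking distance = v²/(2a) = 28.6111² / (2 × 4.214) = 818.595 / 8.428 = 97.128 m.
Total = 25.750 + 97.128 = 122.878 m.

Total stopping distance ≈ 122.9 m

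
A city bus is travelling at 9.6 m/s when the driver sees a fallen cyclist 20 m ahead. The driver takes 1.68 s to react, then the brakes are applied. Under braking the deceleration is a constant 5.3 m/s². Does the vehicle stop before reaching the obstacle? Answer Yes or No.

Reaction distance = 9.6000 × 1.68 = 16.128 m.
Braking distance = v²/(2a) = 92.160 / 10.600 = 8.694 m.
Total stopping distance = 16.128 + 8.694 = 24.822 m, vs 20 m available — it cannot stop in time and overshoots by 24.822 − 20 = 4.822 m.

No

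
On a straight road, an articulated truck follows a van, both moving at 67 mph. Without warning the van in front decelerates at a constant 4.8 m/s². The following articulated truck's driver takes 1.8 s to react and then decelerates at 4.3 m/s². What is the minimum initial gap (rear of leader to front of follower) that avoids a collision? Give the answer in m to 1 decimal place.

67 mph × 0.44704 = 29.9517 m/s.
Leader travels v²/(2a_L) = 897.104 / 9.600 = 93.448 m before stopping.
Follower covers v·t_r = 29.9517 × 1.8 = 53.913 m while reacting, then v²/(2a_F) = 897.104 / 8.600 = 104.314 m while braking, for a total of 53.913 + 104.314 = 158.227 m.
Since a_F ≤ a_L and the follower starts braking later, the follower is never slower than the leader, so the closest approach is when both have stopped.
Minimum gap = 158.227 − 93.448 = 64.779 m.

Minimum gap ≈ 64.8 m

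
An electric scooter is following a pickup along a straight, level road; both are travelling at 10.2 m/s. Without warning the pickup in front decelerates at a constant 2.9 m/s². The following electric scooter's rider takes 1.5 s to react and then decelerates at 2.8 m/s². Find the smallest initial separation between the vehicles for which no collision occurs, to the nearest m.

Minimum gap ≈ 16 m

Leader travels v²/(2a_L) = 104.040 / 5.800 = 17.938 m before stopping.
Follower covers v·t_r = 10.2000 × 1.5 = 15.300 m while reacting, then v²/(2a_F) = 104.040 / 5.600 = 18.579 m while braking, for a total of 15.300 + 18.579 = 33.879 m.
Since a_F ≤ a_L and the follower starts braking later, the follower is never slower than the leader, so the closest approach is when both have stopped.
Minimum gap = 33.879 − 17.938 = 15.941 m.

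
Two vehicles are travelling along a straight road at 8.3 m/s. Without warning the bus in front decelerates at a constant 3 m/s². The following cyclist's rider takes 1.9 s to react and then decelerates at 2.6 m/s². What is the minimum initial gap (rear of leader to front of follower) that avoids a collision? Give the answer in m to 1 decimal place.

Minimum gap ≈ 17.5 m

Leader travels v²/(2a_L) = 68.890 / 6.000 = 11.482 m before stopping.
Follower covers v·t_r = 8.3000 × 1.9 = 15.770 m while reacting, then v²/(2a_F) = 68.890 / 5.200 = 13.248 m while braking, for a total of 15.770 + 13.248 = 29.018 m.
Since a_F ≤ a_L and the follower starts braking later, the follower is never slower than the leader, so the closest approach is when both have stopped.
Minimum gap = 29.018 − 11.482 = 17.536 m.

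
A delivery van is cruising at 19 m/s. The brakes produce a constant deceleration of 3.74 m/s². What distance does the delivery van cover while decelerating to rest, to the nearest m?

Braking distance = v²/(2a) = 19.0000² / (2 × 3.740) = 361.000 / 7.480 = 48.262 m.

Braking distance ≈ 48 m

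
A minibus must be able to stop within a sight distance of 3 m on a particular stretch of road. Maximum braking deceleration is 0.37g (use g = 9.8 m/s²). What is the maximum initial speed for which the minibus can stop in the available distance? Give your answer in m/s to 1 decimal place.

Maximum speed ≈ 4.7 m/s

a = 0.37 × 9.8 = 3.626 m/s².
v²/(2a) = d ⇒ v = √(2 × 3.626 × 3) = √21.76 = 4.6648 m/s.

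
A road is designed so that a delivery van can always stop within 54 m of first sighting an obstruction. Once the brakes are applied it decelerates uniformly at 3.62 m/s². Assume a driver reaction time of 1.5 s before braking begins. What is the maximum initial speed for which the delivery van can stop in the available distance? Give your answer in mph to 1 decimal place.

Maximum speed ≈ 33.7 mph

Stopping distance: v·t_r + v²/(2a) = 54 with t_r = 1.5 s and a = 3.620 m/s².
So v² + 10.860 v − 390.96 = 0.
Positive root: v = −a·t_r + √((a·t_r)² + 2a·d) = −5.430 + √(29.485 + 390.96) = 15.0748 m/s.
15.0748 m/s ÷ 0.44704 = 33.721 mph.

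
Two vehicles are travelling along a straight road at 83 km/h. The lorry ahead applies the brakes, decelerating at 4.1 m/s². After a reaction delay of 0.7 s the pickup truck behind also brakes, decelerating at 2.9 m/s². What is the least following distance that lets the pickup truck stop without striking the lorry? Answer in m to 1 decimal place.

83 km/h ÷ 3.6 = 23.0556 m/s.
Leader travels v²/(2a_L) = 531.561 / 8.200 = 64.825 m before stopping.
Follower covers v·t_r = 23.0556 × 0.7 = 16.139 m while reacting, then v²/(2a_F) = 531.561 / 5.800 = 91.648 m while braking, for a total of 16.139 + 91.648 = 107.787 m.
Since a_F ≤ a_L and the follower starts braking later, the follower is never slower than the leader, so the closest approach is when both have stopped.
Minimum gap = 107.787 − 64.825 = 42.962 m.

Minimum gap ≈ 43.0 m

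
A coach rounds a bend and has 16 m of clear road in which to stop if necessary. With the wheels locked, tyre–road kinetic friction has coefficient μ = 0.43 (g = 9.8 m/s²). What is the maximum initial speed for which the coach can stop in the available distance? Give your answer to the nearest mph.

Maximum speed ≈ 26 mph

a = μg = 0.43 × 9.8 = 4.214 m/s².
v²/(2a) = d ⇒ v = √(2 × 4.214 × 16) = √134.85 = 11.6125 m/s.
11.6125 m/s ÷ 0.44704 = 25.976 mph.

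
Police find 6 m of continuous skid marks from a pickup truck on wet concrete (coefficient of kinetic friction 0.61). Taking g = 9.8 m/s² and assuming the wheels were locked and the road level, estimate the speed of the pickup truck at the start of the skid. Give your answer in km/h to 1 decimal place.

Deceleration a = μg = 0.61 × 9.8 = 5.978 m/s².
v = √(2a·d) = √(2 × 5.978 × 6) = √71.736 = 8.4697 m/s.
= 8.4697 × 3.6 = 30.491 km/h.

Initial speed ≈ 30.5 km/h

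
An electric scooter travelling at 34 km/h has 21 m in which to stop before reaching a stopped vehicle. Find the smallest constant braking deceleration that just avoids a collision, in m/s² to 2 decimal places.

Required deceleration ≈ 2.12 m/s²

34 km/h ÷ 3.6 = 9.4444 m/s.
v² = 2a·d ⇒ a = v²/(2d) = 9.4444² / (2 × 21.000) = 89.197 / 42.000 = 2.1237 m/s².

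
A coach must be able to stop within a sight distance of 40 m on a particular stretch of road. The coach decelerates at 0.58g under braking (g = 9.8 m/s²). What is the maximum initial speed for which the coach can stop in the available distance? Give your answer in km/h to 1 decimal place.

Maximum speed ≈ 76.8 km/h

a = 0.58 × 9.8 = 5.684 m/s².
v²/(2a) = d ⇒ v = √(2 × 5.684 × 40) = √454.72 = 21.3242 m/s.
21.3242 m/s × 3.6 = 76.767 km/h.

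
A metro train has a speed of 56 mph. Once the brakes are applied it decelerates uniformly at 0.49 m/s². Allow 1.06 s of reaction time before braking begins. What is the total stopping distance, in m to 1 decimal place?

Total stopping distance ≈ 666.0 m

56 mph × 0.44704 = 25.0342 m/s.
Reaction distance = v·t_r = 25.0342 × 1.06 = 26.536 m.
Braking distance = v²/(2a) = 25.0342² / (2 × 0.490) = 626.711 / 0.980 = 639.501 m.
Total = 26.536 + 639.501 = 666.037 m.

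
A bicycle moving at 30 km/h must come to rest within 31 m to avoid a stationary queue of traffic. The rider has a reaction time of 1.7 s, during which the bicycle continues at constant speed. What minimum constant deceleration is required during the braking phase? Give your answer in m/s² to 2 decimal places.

Required deceleration ≈ 2.06 m/s²

30 km/h ÷ 3.6 = 8.3333 m/s.
Distance covered during reaction = 8.3333 × 1.7 = 14.167 m.
Distance available for braking: 31 − 14.167 = 16.833 m.
v² = 2a·d ⇒ a = v²/(2d) = 8.3333² / (2 × 16.833) = 69.444 / 33.666 = 2.0627 m/s².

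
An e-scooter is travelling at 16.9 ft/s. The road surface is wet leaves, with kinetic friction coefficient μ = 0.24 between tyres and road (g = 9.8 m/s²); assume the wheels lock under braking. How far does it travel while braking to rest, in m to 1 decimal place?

Braking distance ≈ 5.6 m

16.9 ft/s × 0.3048 = 5.1511 m/s.
a = μg = 0.24 × 9.8 = 2.352 m/s².
Braking distance = v²/(2a) = 5.1511² / (2 × 2.352) = 26.534 / 4.704 = 5.641 m.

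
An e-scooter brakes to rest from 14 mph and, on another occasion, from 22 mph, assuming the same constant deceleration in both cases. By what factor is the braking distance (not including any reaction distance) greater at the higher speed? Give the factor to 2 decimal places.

Factor ≈ 2.47

Braking distance d = v²/(2a), so with a fixed, d ∝ v².
Factor = (22/14)² = 1.5714² = 2.4693.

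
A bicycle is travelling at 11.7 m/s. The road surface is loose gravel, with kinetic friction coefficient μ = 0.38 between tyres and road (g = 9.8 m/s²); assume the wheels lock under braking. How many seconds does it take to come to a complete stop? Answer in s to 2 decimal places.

Braking time ≈ 3.14 s

a = μg = 0.38 × 9.8 = 3.724 m/s².
Braking time = v/a = 11.7000 / 3.724 = 3.142 s.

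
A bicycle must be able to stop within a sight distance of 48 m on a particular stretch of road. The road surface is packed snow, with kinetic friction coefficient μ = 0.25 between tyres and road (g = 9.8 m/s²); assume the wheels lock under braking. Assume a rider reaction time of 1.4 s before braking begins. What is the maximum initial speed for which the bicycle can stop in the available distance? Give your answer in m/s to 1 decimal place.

a = μg = 0.25 × 9.8 = 2.450 m/s².
Stopping distance: v·t_r + v²/(2a) = 48 with t_r = 1.4 s and a = 2.450 m/s².
So v² + 6.860 v − 235.20 = 0.
Positive root: v = −a·t_r + √((a·t_r)² + 2a·d) = −3.430 + √(11.765 + 235.20) = 12.2851 m/s.

Maximum speed ≈ 12.3 m/s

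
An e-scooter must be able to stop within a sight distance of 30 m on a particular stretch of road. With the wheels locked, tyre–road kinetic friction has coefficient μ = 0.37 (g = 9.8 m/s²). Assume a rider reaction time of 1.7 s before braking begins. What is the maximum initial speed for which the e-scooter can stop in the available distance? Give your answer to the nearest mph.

Maximum speed ≈ 22 mph

a = μg = 0.37 × 9.8 = 3.626 m/s².
Stopping distance: v·t_r + v²/(2a) = 30 with t_r = 1.7 s and a = 3.626 m/s².
So v² + 12.328 v − 217.56 = 0.
Positive root: v = −a·t_r + √((a·t_r)² + 2a·d) = −6.164 + √(37.995 + 217.56) = 9.8221 m/s.
9.8221 m/s ÷ 0.44704 = 21.971 mph.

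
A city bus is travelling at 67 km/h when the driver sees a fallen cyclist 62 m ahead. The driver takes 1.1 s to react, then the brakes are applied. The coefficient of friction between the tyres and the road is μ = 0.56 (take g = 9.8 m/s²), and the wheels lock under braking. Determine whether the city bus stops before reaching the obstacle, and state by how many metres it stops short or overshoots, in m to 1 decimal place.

67 km/h ÷ 3.6 = 18.6111 m/s.
a = μg = 0.56 × 9.8 = 5.488 m/s².
Reaction distance = 18.6111 × 1.1 = 20.472 m.
Braking distance = v²/(2a) = 346.373 / 10.976 = 31.557 m.
Total stopping distance = 20.472 + 31.557 = 52.029 m, vs 62 m available — it stops with 62 − 52.029 = 9.971 m to spare.

Yes — it stops 10.0 m short of the obstacle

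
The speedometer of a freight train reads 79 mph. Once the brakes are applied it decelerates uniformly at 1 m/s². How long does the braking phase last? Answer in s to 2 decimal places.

79 mph × 0.44704 = 35.3162 m/s.
Braking time = v/a = 35.3162 / 1.000 = 35.316 s.

Braking time ≈ 35.32 s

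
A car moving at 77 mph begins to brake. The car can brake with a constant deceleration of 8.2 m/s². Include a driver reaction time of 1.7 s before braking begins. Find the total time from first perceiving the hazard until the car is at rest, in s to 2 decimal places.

77 mph × 0.44704 = 34.4221 m/s.
Braking time = v/a = 34.4221 / 8.200 = 4.198 s.
Total = 1.7 + 4.198 = 5.898 s.

Total time ≈ 5.90 s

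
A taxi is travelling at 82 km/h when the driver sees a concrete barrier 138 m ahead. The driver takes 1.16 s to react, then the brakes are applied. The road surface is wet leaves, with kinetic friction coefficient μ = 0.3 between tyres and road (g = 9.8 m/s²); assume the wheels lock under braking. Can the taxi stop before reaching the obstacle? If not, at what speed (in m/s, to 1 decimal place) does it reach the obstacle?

82 km/h ÷ 3.6 = 22.7778 m/s.
a = μg = 0.3 × 9.8 = 2.940 m/s².
Reaction distance = 22.7778 × 1.16 = 26.422 m.
Braking distance = v²/(2a) = 518.828 / 5.880 = 88.236 m.
Total stopping distance = 26.422 + 88.236 = 114.658 m, vs 138 m available — it stops with 138 − 114.658 = 23.342 m to spare.

Yes — it stops about 23.3 m short of the obstacle, so it never reaches it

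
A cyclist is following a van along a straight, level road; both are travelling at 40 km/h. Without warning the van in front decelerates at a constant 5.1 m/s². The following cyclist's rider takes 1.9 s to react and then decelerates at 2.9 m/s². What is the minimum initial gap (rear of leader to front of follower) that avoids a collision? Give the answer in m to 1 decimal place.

40 km/h ÷ 3.6 = 11.1111 m/s.
Leader travels v²/(2a_L) = 123.457 / 10.200 = 12.104 m before stopping.
Follower covers v·t_r = 11.1111 × 1.9 = 21.111 m while reacting, then v²/(2a_F) = 123.457 / 5.800 = 21.286 m while braking, for a total of 21.111 + 21.286 = 42.397 m.
Since a_F ≤ a_L and the follower starts braking later, the follower is never slower than the leader, so the closest approach is when both have stopped.
Minimum gap = 42.397 − 12.104 = 30.293 m.

Minimum gap ≈ 30.3 m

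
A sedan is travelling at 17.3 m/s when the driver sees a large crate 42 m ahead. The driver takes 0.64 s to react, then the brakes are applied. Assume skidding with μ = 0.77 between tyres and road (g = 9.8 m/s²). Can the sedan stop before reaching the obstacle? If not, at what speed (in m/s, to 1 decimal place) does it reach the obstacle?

a = μg = 0.77 × 9.8 = 7.546 m/s².
Reaction distance = 17.3000 × 0.64 = 11.072 m.
Braking distance = v²/(2a) = 299.290 / 15.092 = 19.831 m.
Total stopping distance = 11.072 + 19.831 = 30.903 m, vs 42 m available — it stops with 42 − 30.903 = 11.097 m to spare.

Yes — it stops about 11.1 m short of the obstacle, so it never reaches it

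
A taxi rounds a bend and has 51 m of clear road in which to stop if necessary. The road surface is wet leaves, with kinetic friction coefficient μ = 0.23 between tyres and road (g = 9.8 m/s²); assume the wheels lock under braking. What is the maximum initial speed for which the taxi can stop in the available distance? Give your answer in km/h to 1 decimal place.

Maximum speed ≈ 54.6 km/h

a = μg = 0.23 × 9.8 = 2.254 m/s².
v²/(2a) = d ⇒ v = √(2 × 2.254 × 51) = √229.91 = 15.1628 m/s.
15.1628 m/s × 3.6 = 54.586 km/h.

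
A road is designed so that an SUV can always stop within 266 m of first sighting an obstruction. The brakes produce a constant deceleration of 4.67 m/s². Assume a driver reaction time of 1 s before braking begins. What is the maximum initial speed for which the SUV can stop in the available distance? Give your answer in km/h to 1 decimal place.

Maximum speed ≈ 163.4 km/h

Stopping distance: v·t_r + v²/(2a) = 266 with t_r = 1 s and a = 4.670 m/s².
So v² + 9.340 v − 2484.44 = 0.
Positive root: v = −a·t_r + √((a·t_r)² + 2a·d) = −4.670 + √(21.809 + 2484.44) = 45.3925 m/s.
45.3925 m/s × 3.6 = 163.413 km/h.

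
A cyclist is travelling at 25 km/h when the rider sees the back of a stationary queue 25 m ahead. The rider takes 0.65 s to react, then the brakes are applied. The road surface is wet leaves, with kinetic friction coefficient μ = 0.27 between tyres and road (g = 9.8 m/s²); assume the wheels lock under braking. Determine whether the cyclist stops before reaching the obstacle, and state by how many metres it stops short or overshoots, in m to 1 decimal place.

Yes — it stops 11.4 m short of the obstacle

25 km/h ÷ 3.6 = 6.9444 m/s.
a = μg = 0.27 × 9.8 = 2.646 m/s².
Reaction distance = 6.9444 × 0.65 = 4.514 m.
Braking distance = v²/(2a) = 48.225 / 5.292 = 9.113 m.
Total stopping distance = 4.514 + 9.113 = 13.627 m, vs 25 m available — it stops with 25 − 13.627 = 11.373 m to spare.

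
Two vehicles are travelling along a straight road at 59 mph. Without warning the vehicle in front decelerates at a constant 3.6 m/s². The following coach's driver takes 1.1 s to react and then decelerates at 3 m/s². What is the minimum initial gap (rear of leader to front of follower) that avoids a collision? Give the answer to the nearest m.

Minimum gap ≈ 48 m

59 mph × 0.44704 = 26.3754 m/s.
Leader travels v²/(2a_L) = 695.662 / 7.200 = 96.620 m before stopping.
Follower covers v·t_r = 26.3754 × 1.1 = 29.013 m while reacting, then v²/(2a_F) = 695.662 / 6.000 = 115.944 m while braking, for a total of 29.013 + 115.944 = 144.957 m.
Since a_F ≤ a_L and the follower starts braking later, the follower is never slower than the leader, so the closest approach is when both have stopped.
Minimum gap = 144.957 − 96.620 = 48.337 m.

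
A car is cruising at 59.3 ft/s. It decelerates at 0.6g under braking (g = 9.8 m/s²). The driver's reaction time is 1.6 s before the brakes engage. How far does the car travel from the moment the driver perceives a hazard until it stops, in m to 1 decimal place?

Total stopping distance ≈ 56.7 m

59.3 ft/s × 0.3048 = 18.0746 m/s.
a = 0.6 × 9.8 = 5.880 m/s².
Reaction distance = v·t_r = 18.0746 × 1.6 = 28.919 m.
Braking distance = v²/(2a) = 18.0746² / (2 × 5.880) = 326.691 / 11.760 = 27.780 m.
Total = 28.919 + 27.780 = 56.699 m.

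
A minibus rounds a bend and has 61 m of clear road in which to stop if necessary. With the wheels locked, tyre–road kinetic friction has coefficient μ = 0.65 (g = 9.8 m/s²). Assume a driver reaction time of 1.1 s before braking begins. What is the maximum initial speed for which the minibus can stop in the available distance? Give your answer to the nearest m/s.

Maximum speed ≈ 22 m/s

a = μg = 0.65 × 9.8 = 6.370 m/s².
Stopping distance: v·t_r + v²/(2a) = 61 with t_r = 1.1 s and a = 6.370 m/s².
So v² + 14.014 v − 777.14 = 0.
Positive root: v = −a·t_r + √((a·t_r)² + 2a·d) = −7.007 + √(49.098 + 777.14) = 21.7374 m/s.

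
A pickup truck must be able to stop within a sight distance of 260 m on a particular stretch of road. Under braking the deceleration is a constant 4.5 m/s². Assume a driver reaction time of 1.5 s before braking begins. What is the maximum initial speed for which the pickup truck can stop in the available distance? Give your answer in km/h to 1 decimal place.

Stopping distance: v·t_r + v²/(2a) = 260 with t_r = 1.5 s and a = 4.500 m/s².
So v² + 13.500 v − 2340.00 = 0.
Positive root: v = −a·t_r + √((a·t_r)² + 2a·d) = −6.750 + √(45.562 + 2340.00) = 42.0922 m/s.
42.0922 m/s × 3.6 = 151.532 km/h.

Maximum speed ≈ 151.5 km/h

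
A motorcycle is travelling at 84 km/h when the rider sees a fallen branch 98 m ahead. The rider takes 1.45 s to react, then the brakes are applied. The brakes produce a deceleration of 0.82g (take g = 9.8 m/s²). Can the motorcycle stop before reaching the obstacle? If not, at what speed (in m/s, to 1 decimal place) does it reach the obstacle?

Yes — it stops about 30.3 m short of the obstacle, so it never reaches it

84 km/h ÷ 3.6 = 23.3333 m/s.
a = 0.82 × 9.8 = 8.036 m/s².
Reaction distance = 23.3333 × 1.45 = 33.833 m.
Braking distance = v²/(2a) = 544.443 / 16.072 = 33.875 m.
Total stopping distance = 33.833 + 33.875 = 67.708 m, vs 98 m available — it stops with 98 − 67.708 = 30.292 m to spare.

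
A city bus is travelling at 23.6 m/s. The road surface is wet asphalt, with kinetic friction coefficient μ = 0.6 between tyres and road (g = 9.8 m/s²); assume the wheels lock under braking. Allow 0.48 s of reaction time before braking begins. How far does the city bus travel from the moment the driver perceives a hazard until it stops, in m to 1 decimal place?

Total stopping distance ≈ 58.7 m

a = μg = 0.6 × 9.8 = 5.880 m/s².
Reaction distance = v·t_r = 23.6000 × 0.48 = 11.328 m.
Braking distance = v²/(2a) = 23.6000² / (2 × 5.880) = 556.960 / 11.760 = 47.361 m.
Total = 11.328 + 47.361 = 58.689 m.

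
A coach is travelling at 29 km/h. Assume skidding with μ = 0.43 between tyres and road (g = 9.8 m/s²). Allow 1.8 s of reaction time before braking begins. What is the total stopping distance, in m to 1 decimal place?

29 km/h ÷ 3.6 = 8.0556 m/s.
a = μg = 0.43 × 9.8 = 4.214 m/s².
Reaction distance = v·t_r = 8.0556 × 1.8 = 14.500 m.
Braking distance = v²/(2a) = 8.0556² / (2 × 4.214) = 64.893 / 8.428 = 7.700 m.
Total = 14.500 + 7.700 = 22.200 m.

Total stopping distance ≈ 22.2 m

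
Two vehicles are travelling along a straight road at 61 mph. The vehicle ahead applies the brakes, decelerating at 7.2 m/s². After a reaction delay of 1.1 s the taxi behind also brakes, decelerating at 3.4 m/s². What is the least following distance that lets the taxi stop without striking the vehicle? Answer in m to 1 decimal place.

Minimum gap ≈ 87.7 m

61 mph × 0.44704 = 27.2694 m/s.
Leader travels v²/(2a_L) = 743.620 / 14.400 = 51.640 m before stopping.
Follower covers v·t_r = 27.2694 × 1.1 = 29.996 m while reacting, then v²/(2a_F) = 743.620 / 6.800 = 109.356 m while braking, for a total of 29.996 + 109.356 = 139.352 m.
Since a_F ≤ a_L and the follower starts braking later, the follower is never slower than the leader, so the closest approach is when both have stopped.
Minimum gap = 139.352 − 51.640 = 87.712 m.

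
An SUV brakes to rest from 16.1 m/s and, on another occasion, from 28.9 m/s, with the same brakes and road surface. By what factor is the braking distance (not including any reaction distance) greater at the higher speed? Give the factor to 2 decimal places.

Factor ≈ 3.22

Braking distance d = v²/(2a), so with a fixed, d ∝ v².
Factor = (28.9/16.1)² = 1.7950² = 3.2220.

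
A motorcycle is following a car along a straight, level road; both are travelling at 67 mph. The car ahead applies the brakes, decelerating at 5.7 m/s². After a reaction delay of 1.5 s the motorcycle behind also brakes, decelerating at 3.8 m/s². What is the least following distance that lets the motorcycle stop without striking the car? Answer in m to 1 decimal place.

Minimum gap ≈ 84.3 m

67 mph × 0.44704 = 29.9517 m/s.
Leader travels v²/(2a_L) = 897.104 / 11.400 = 78.693 m before stopping.
Follower covers v·t_r = 29.9517 × 1.5 = 44.928 m while reacting, then v²/(2a_F) = 897.104 / 7.600 = 118.040 m while braking, for a total of 44.928 + 118.040 = 162.968 m.
Since a_F ≤ a_L and the follower starts braking later, the follower is never slower than the leader, so the closest approach is when both have stopped.
Minimum gap = 162.968 − 78.693 = 84.275 m.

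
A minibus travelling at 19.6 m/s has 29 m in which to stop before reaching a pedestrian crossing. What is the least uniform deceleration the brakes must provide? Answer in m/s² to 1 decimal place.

v² = 2a·d ⇒ a = v²/(2d) = 19.6000² / (2 × 29.000) = 384.160 / 58.000 = 6.6234 m/s².

Required deceleration ≈ 6.6 m/s²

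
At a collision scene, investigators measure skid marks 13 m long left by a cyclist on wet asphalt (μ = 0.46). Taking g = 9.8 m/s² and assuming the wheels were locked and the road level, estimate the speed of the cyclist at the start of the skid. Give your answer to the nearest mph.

Deceleration a = μg = 0.46 × 9.8 = 4.508 m/s².
v = √(2a·d) = √(2 × 4.508 × 13) = √117.208 = 10.8263 m/s.
= 10.8263 ÷ 0.44704 = 24.218 mph.

Initial speed ≈ 24 mph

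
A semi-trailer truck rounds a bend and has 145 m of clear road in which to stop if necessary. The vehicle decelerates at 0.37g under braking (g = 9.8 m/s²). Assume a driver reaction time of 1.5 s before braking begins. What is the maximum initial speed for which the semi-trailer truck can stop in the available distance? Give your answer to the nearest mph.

a = 0.37 × 9.8 = 3.626 m/s².
Stopping distance: v·t_r + v²/(2a) = 145 with t_r = 1.5 s and a = 3.626 m/s².
So v² + 10.878 v − 1051.54 = 0.
Positive root: v = −a·t_r + √((a·t_r)² + 2a·d) = −5.439 + √(29.583 + 1051.54) = 27.4414 m/s.
27.4414 m/s ÷ 0.44704 = 61.385 mph.

Maximum speed ≈ 61 mph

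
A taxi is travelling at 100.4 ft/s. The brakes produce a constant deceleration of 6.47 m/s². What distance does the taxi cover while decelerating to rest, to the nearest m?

Braking distance ≈ 72 m

100.4 ft/s × 0.3048 = 30.6019 m/s.
Braking distance = v²/(2a) = 30.6019² / (2 × 6.470) = 936.476 / 12.940 = 72.371 m.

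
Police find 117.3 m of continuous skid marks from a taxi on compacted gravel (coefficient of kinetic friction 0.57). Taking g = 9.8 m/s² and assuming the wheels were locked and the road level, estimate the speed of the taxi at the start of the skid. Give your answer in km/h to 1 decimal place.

Initial speed ≈ 130.3 km/h

Deceleration a = μg = 0.57 × 9.8 = 5.586 m/s².
v = √(2a·d) = √(2 × 5.586 × 117.3) = √1310.476 = 36.2005 m/s.
= 36.2005 × 3.6 = 130.322 km/h.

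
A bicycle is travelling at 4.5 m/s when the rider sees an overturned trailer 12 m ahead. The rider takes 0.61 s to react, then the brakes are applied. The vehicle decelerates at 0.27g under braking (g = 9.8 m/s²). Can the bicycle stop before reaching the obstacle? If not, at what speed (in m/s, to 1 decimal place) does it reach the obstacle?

a = 0.27 × 9.8 = 2.646 m/s².
Reaction distance = 4.5000 × 0.61 = 2.745 m.
Braking distance = v²/(2a) = 20.250 / 5.292 = 3.827 m.
Total stopping distance = 2.745 + 3.827 = 6.572 m, vs 12 m available — it stops with 12 − 6.572 = 5.428 m to spare.

Yes — it stops about 5.4 m short of the obstacle, so it never reaches it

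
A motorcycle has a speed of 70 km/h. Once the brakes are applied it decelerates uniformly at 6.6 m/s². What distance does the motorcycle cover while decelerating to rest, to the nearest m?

70 km/h ÷ 3.6 = 19.4444 m/s.
Braking distance = v²/(2a) = 19.4444² / (2 × 6.600) = 378.085 / 13.200 = 28.643 m.

Braking distance ≈ 29 m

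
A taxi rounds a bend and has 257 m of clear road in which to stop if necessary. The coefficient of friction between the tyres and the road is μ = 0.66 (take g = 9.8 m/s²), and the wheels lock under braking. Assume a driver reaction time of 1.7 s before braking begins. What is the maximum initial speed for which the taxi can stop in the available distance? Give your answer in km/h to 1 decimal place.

Maximum speed ≈ 171.7 km/h

a = μg = 0.66 × 9.8 = 6.468 m/s².
Stopping distance: v·t_r + v²/(2a) = 257 with t_r = 1.7 s and a = 6.468 m/s².
So v² + 21.991 v − 3324.55 = 0.
Positive root: v = −a·t_r + √((a·t_r)² + 2a·d) = −10.996 + √(120.912 + 3324.55) = 47.7021 m/s.
47.7021 m/s × 3.6 = 171.728 km/h.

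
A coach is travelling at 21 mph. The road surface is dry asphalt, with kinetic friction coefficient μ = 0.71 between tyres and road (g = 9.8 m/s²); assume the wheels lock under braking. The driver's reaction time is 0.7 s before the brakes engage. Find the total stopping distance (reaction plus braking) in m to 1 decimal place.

21 mph × 0.44704 = 9.3878 m/s.
a = μg = 0.71 × 9.8 = 6.958 m/s².
Reaction distance = v·t_r = 9.3878 × 0.7 = 6.571 m.
Braking distance = v²/(2a) = 9.3878² / (2 × 6.958) = 88.131 / 13.916 = 6.333 m.
Total = 6.571 + 6.333 = 12.904 m.

Total stopping distance ≈ 12.9 m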